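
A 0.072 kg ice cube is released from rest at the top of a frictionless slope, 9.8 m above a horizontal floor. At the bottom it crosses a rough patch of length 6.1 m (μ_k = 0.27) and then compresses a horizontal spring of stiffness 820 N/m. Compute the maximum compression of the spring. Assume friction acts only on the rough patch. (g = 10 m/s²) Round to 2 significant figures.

Initial energy: E₁ = mgh = (0.072)(10)(9.8) = 7.0560 J
Friction removes W_f = μ_k mg d = (0.27)(0.072)(10)(6.1) = 1.186 J
Energy reaching the spring: E = 7.0560 − 1.186 = 5.8702 J
At max compression ½kx² = E ⇒ x = √(2E/k) = √(2 × 5.8702/820) = 0.1197 m

x = 0.12 m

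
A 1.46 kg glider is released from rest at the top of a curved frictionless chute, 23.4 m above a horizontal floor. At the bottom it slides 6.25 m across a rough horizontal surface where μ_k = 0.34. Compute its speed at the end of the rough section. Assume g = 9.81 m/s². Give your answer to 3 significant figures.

v = 20.4 m/s

Energy bookkeeping (friction removes W_f = μ_k N d):
mgh = ½mv² + μ_k m g d
W_f = μ_k mg d = (0.34)(1.46)(9.81)(6.25) = 30.44 J
½mv² = mgh − W_f = 335.15 − 30.44 = 304.71 J
v = √(2 × 304.71/1.46) = 20.43 m/s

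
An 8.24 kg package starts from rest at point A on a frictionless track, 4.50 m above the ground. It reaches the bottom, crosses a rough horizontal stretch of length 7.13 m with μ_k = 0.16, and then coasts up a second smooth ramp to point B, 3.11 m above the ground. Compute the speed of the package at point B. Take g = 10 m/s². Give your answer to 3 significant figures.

Energy at A: mgh₁ = (8.24)(10)(4.50) = 370.80 J
Friction loss: W_f = μ_k mg d = 94.00 J
At B: ½mv² + mgh₂ = mgh₁ − W_f
½mv² = 370.80 − 94.00 − 256.26 = 20.534 J
v = √(2 × 20.534/8.24) = 2.232 m/s

v = 2.23 m/s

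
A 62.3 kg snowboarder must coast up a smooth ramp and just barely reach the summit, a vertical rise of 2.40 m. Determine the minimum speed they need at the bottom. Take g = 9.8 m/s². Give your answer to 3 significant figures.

v = 6.86 m/s

At the top they are momentarily at rest, so all KE converts to PE: ½mv² = mgh
v = √(2gh) = √(2 × 9.8 × 2.40) = 6.859 m/s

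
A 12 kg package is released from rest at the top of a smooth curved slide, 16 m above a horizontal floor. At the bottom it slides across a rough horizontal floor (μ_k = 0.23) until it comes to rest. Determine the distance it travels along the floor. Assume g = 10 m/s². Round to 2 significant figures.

d = 70 m

Energy at the top = energy at the end + work done against friction:
At rest all PE has been dissipated by friction: mgh = μ_k m g d
d = h/μ_k = 16/0.23 = 69.57 m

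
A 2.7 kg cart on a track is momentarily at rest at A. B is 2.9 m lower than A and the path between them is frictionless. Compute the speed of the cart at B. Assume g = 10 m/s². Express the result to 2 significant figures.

Mechanical energy is conserved (no friction): mgh = ½mv²
v = √(2gh) = √(2 × 10 × 2.9) = √58.000 = 7.616 m/s

v = 7.6 m/s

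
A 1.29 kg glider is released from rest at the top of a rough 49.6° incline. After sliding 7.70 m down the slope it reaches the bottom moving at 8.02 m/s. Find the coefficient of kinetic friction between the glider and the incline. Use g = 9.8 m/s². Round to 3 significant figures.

The energy dissipated by friction is the PE lost minus the KE gained:
mgL sinθ = 74.131 J; ½mv² = 41.487 J
W_f = 74.131 − 41.487 = 32.64 J
μ_k = W_f/(mg cosθ · L) = 32.64/(8.194 × 7.70) = 0.5174

μ_k = 0.517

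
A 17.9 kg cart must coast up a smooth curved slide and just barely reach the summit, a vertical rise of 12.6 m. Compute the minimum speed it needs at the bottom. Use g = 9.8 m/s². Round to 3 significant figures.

v = 15.7 m/s

At the top it is momentarily at rest, so all KE converts to PE: ½mv² = mgh
v = √(2gh) = √(2 × 9.8 × 12.6) = 15.71 m/s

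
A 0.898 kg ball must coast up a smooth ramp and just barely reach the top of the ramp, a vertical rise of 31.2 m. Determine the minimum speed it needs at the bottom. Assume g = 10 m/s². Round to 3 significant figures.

At the top it is momentarily at rest, so all KE converts to PE: ½mv² = mgh
v = √(2gh) = √(2 × 10 × 31.2) = 24.98 m/s

v = 25.0 m/s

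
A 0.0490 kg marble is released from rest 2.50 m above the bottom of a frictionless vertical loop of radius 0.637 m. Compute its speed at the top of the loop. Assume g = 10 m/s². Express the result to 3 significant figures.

Energy conservation: mgh = ½mv_top² + mg(2r)
v_top² = 2g(h − 2r) = 2(10)(2.50 − 1.274) = 24.52
v_top = 4.952 m/s

v = 4.95 m/s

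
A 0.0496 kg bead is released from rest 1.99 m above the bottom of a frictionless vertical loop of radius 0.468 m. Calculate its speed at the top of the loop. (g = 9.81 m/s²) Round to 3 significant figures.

v = 4.55 m/s

Energy conservation: mgh = ½mv_top² + mg(2r)
v_top² = 2g(h − 2r) = 2(9.81)(1.99 − 0.9360) = 20.68
v_top = 4.547 m/s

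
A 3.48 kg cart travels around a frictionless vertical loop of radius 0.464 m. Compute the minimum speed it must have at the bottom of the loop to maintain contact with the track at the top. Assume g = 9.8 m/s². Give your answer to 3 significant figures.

v = 4.77 m/s

At the top: mg = mv_top²/r ⇒ v_top² = gr = 4.547 m²/s²
Energy from bottom to top (height 2r): ½mv_bot² = ½mv_top² + mg(2r)
v_bot² = gr + 4gr = 5gr = 22.74
v_bot = √(5gr) = 4.768 m/s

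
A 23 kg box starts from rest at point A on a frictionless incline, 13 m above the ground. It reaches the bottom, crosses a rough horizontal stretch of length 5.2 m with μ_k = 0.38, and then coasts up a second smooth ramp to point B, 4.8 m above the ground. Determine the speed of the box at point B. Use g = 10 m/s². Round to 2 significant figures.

Energy at A: mgh₁ = (23)(10)(13) = 2990.0 J
Friction loss: W_f = μ_k mg d = 454.5 J
At B: ½mv² + mgh₂ = mgh₁ − W_f
½mv² = 2990.0 − 454.5 − 1104.0 = 1431.5 J
v = √(2 × 1431.5/23) = 11.16 m/s

v = 11 m/s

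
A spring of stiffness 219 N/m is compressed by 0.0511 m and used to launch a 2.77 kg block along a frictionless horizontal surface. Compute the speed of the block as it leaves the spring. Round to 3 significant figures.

v = 0.454 m/s

Conservation of energy: ½kx² = ½mv²
v = x√(k/m) = 0.0511 × √(219/2.77) = 0.4544 m/s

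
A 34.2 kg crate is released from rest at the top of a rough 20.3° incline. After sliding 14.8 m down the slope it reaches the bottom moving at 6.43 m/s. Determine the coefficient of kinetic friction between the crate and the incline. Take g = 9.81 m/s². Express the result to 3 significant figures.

mgh = ½mv² + μ_k (mg cosθ) L, with h = L sinθ
mgL sinθ = 1722.7 J; ½mv² = 707.00 J
W_f = 1722.7 − 707.00 = 1016 J
μ_k = W_f/(mg cosθ · L) = 1016/(314.7 × 14.8) = 0.2181

μ_k = 0.218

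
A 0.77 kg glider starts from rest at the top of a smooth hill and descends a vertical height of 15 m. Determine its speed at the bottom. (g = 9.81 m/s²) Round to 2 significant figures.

Mechanical energy is conserved (no friction): mgh = ½mv²
v = √(2gh) = √(2 × 9.81 × 15) = √294.30 = 17.16 m/s

v = 17 m/s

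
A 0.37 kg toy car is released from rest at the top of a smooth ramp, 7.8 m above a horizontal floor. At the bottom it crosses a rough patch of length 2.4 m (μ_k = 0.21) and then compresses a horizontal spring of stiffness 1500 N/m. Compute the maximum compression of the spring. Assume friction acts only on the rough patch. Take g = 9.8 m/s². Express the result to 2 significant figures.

x = 0.19 m

Initial energy: E₁ = mgh = (0.37)(9.8)(7.8) = 28.283 J
Friction removes W_f = μ_k mg d = (0.21)(0.37)(9.8)(2.4) = 1.828 J
Energy reaching the spring: E = 28.283 − 1.828 = 26.455 J
At max compression ½kx² = E ⇒ x = √(2E/k) = √(2 × 26.455/1500) = 0.1878 m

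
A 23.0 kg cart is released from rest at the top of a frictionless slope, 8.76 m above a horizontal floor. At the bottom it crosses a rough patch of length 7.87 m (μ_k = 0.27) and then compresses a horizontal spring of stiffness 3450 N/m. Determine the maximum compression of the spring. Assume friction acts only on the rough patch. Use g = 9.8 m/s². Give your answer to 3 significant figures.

Initial energy: E₁ = mgh = (23.0)(9.8)(8.76) = 1974.5 J
Friction removes W_f = μ_k mg d = (0.27)(23.0)(9.8)(7.87) = 479.0 J
Energy reaching the spring: E = 1974.5 − 479.0 = 1495.6 J
At max compression ½kx² = E ⇒ x = √(2E/k) = √(2 × 1495.6/3450) = 0.9311 m

x = 0.931 m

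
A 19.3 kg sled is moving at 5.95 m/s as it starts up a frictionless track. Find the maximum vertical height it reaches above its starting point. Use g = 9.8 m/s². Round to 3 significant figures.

Setting KE at the bottom equal to PE gained: ½mv² = mgh
h = v²/(2g) = 5.95²/(2 × 9.8) = 1.806 m

h = 1.81 m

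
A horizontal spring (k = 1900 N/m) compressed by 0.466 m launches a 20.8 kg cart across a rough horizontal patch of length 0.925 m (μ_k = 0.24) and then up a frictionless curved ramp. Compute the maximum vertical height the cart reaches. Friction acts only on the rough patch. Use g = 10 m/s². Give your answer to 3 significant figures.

Spring energy: E₀ = ½kx² = ½(1900)(0.466)² = 206.30 J
Friction: W_f = μ_k mg d = (0.24)(20.8)(10)(0.925) = 46.18 J
Energy at base of ramp: E = 206.30 − 46.18 = 160.12 J
At max height all remaining energy is PE: mgh = E ⇒ h = E/(mg) = 160.12/(20.8 × 10) = 0.7698 m

h = 0.770 m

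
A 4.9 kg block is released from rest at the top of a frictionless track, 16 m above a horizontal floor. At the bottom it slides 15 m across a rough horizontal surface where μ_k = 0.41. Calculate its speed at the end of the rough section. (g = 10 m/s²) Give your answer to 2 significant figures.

v = 14 m/s

Applying the work–energy principle:
mgh = ½mv² + μ_k m g d
W_f = μ_k mg d = (0.41)(4.9)(10)(15) = 301.4 J
½mv² = mgh − W_f = 784.00 − 301.4 = 482.65 J
v = √(2 × 482.65/4.9) = 14.04 m/s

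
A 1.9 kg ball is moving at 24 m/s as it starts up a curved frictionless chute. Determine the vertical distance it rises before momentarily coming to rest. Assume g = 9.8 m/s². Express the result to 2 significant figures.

h = 29 m

Setting KE at the bottom equal to PE gained: ½mv² = mgh
h = v²/(2g) = 24²/(2 × 9.8) = 29.39 m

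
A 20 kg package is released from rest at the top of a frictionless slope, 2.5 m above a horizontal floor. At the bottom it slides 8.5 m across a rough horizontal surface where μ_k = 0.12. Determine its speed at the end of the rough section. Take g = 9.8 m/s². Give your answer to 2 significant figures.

v = 5.4 m/s

Applying the work–energy principle:
mgh = ½mv² + μ_k m g d
W_f = μ_k mg d = (0.12)(20)(9.8)(8.5) = 199.9 J
½mv² = mgh − W_f = 490.00 − 199.9 = 290.08 J
v = √(2 × 290.08/20) = 5.386 m/s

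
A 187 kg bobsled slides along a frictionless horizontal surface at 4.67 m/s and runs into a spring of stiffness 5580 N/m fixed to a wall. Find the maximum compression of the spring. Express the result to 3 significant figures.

x = 0.855 m

All KE is stored as spring PE at maximum compression: ½mv² = ½kx²
x = v√(m/k) = 4.67 × √(187/5580) = 0.8549 m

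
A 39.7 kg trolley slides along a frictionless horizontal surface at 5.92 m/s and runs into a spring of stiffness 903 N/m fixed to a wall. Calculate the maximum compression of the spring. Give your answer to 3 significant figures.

Conservation of energy between contact and max compression: ½mv² = ½kx²
x = v√(m/k) = 5.92 × √(39.7/903) = 1.241 m

x = 1.24 m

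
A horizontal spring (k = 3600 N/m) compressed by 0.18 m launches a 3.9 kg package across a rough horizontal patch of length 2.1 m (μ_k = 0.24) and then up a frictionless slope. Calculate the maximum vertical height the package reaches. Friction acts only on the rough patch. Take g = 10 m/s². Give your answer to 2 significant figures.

h = 0.99 m

Spring energy: E₀ = ½kx² = ½(3600)(0.18)² = 58.320 J
Friction: W_f = μ_k mg d = (0.24)(3.9)(10)(2.1) = 19.66 J
Energy at base of ramp: E = 58.320 − 19.66 = 38.664 J
At max height all remaining energy is PE: mgh = E ⇒ h = E/(mg) = 38.664/(3.9 × 10) = 0.9914 m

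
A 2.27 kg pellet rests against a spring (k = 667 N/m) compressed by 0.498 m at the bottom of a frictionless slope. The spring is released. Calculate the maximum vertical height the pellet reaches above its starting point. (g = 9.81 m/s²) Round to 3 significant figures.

All spring PE becomes gravitational PE at the highest point: ½kx² = mgh
h = kx²/(2mg) = (667)(0.498)²/(2 × 2.27 × 9.81) = 3.714 m

h = 3.71 m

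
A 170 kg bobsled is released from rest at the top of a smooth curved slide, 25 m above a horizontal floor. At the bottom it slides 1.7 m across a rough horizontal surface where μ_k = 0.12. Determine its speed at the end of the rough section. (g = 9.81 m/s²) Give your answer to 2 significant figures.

v = 22 m/s

Energy at the top = energy at the end + work done against friction:
mgh = ½mv² + μ_k m g d
W_f = μ_k mg d = (0.12)(170)(9.81)(1.7) = 340.2 J
½mv² = mgh − W_f = 41692 − 340.2 = 41352 J
v = √(2 × 41352/170) = 22.06 m/s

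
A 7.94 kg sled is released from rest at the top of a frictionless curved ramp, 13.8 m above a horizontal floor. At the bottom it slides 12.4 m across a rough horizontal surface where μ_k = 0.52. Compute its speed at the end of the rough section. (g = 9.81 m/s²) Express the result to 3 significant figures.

Energy bookkeeping (friction removes W_f = μ_k N d):
mgh = ½mv² + μ_k m g d
W_f = μ_k mg d = (0.52)(7.94)(9.81)(12.4) = 502.2 J
½mv² = mgh − W_f = 1074.9 − 502.2 = 572.66 J
v = √(2 × 572.66/7.94) = 12.01 m/s

v = 12.0 m/s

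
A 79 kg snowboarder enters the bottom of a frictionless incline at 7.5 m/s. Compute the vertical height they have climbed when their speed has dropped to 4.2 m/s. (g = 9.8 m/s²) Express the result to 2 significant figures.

Conservation of energy: ½mv₁² = ½mv₂² + mgh
h = (v₁² − v₂²)/(2g) = (7.5² − 4.2²)/(2 × 9.8) = 1.970 m

h = 2.0 m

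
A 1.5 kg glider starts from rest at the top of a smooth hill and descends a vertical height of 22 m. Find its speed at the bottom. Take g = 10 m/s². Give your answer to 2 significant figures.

Equating total energy at the two states: mgh = ½mv²
v = √(2gh) = √(2 × 10 × 22) = √440.00 = 20.98 m/s

v = 21 m/s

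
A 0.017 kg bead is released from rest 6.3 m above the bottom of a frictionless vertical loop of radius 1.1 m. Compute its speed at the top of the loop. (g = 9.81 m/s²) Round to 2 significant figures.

v = 9.0 m/s

Energy conservation: mgh = ½mv_top² + mg(2r)
v_top² = 2g(h − 2r) = 2(9.81)(6.3 − 2.200) = 80.44
v_top = 8.969 m/s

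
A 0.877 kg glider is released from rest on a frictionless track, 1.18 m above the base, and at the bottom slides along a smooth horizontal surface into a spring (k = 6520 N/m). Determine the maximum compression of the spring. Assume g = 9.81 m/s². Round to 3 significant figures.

Gravitational PE at the top equals spring PE at max compression: mgh = ½kx²
x = √(2mgh/k) = √(2 × 0.877 × 9.81 × 1.18 / 6520) = 0.05580 m

x = 0.0558 m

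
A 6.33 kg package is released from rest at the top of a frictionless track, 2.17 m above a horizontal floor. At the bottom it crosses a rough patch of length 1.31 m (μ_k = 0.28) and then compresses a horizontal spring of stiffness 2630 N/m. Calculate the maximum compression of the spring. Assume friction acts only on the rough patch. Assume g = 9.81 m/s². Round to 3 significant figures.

Initial energy: E₁ = mgh = (6.33)(9.81)(2.17) = 134.75 J
Friction removes W_f = μ_k mg d = (0.28)(6.33)(9.81)(1.31) = 22.78 J
Energy reaching the spring: E = 134.75 − 22.78 = 111.97 J
At max compression ½kx² = E ⇒ x = √(2E/k) = √(2 × 111.97/2630) = 0.2918 m

x = 0.292 m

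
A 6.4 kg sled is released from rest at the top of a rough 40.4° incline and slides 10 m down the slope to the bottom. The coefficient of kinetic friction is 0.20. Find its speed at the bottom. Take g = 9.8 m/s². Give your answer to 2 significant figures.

Energy: mgh = ½mv² + W_f, with h = L sinθ and W_f = μ_k (mg cosθ) L
mgh = mgL sinθ = (6.4)(9.8)(10)sin40.4° = 406.50 J
W_f = μ_k mg cosθ · L = (0.20)(6.4)(9.8)cos40.4°·10 = 95.53 J
½mv² = 406.50 − 95.53 = 310.97 J
v = √(2 × 310.97/6.4) = 9.858 m/s

v = 9.9 m/s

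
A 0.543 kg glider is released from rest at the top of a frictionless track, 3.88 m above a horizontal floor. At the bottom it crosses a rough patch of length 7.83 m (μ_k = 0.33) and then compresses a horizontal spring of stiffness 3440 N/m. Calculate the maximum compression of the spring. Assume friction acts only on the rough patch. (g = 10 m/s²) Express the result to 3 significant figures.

Initial energy: E₁ = mgh = (0.543)(10)(3.88) = 21.068 J
Friction removes W_f = μ_k mg d = (0.33)(0.543)(10)(7.83) = 14.03 J
Energy reaching the spring: E = 21.068 − 14.03 = 7.0378 J
At max compression ½kx² = E ⇒ x = √(2E/k) = √(2 × 7.0378/3440) = 0.06397 m

x = 0.0640 m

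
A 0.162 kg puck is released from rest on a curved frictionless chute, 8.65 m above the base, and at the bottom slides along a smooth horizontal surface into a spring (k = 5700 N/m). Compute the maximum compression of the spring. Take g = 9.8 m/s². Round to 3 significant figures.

x = 0.0694 m

Energy conservation (no friction) from release to max compression: mgh = ½kx²
x = √(2mgh/k) = √(2 × 0.162 × 9.8 × 8.65 / 5700) = 0.06942 m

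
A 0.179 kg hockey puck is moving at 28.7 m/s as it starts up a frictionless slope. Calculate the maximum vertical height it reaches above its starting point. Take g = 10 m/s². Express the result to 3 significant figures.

h = 41.2 m

By energy conservation, ½mv² = mgh
h = v²/(2g) = 28.7²/(2 × 10) = 41.18 m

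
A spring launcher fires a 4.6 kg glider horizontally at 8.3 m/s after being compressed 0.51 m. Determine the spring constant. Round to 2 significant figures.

k = 1200 N/m

½kx² = ½mv²
k = mv²/x² = (4.6)(8.3)²/(0.51)² = 1218 N/m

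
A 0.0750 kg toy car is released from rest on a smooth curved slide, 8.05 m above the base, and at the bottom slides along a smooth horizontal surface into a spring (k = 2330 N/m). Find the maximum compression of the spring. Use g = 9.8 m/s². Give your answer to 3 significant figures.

x = 0.0713 m

Energy conservation (no friction) from release to max compression: mgh = ½kx²
x = √(2mgh/k) = √(2 × 0.0750 × 9.8 × 8.05 / 2330) = 0.07127 m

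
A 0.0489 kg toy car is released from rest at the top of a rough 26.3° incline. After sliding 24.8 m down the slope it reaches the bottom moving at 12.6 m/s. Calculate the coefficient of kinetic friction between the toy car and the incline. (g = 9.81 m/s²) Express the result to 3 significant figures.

Energy balance down the incline: mg L sinθ − ½mv² = μ_k (mg cosθ) L
mgL sinθ = 5.2711 J; ½mv² = 3.8817 J
W_f = 5.2711 − 3.8817 = 1.389 J
μ_k = W_f/(mg cosθ · L) = 1.389/(0.4301 × 24.8) = 0.1303

μ_k = 0.130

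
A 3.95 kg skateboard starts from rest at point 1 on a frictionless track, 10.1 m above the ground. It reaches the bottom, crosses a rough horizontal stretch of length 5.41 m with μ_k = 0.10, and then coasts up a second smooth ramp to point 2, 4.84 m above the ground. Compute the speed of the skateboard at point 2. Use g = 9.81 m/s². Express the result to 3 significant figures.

v = 9.62 m/s

Energy at 1: mgh₁ = (3.95)(9.81)(10.1) = 391.37 J
Friction loss: W_f = μ_k mg d = 20.96 J
At 2: ½mv² + mgh₂ = mgh₁ − W_f
½mv² = 391.37 − 20.96 − 187.55 = 182.86 J
v = √(2 × 182.86/3.95) = 9.622 m/s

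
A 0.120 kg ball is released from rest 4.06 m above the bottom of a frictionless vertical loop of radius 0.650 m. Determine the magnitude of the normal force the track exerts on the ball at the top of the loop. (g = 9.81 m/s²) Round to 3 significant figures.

Energy from release to top (height 2r): mgh = ½mv_top² + mg(2r)
v_top² = 2g(h − 2r) = 2(9.81)(4.06 − 1.300) = 54.151 m²/s²
At the top, both N and weight point toward the centre: N + mg = mv_top²/r
N = m(v_top²/r − g) = 0.120(54.151/0.650 − 9.81) = 8.820 N

N = 8.82 N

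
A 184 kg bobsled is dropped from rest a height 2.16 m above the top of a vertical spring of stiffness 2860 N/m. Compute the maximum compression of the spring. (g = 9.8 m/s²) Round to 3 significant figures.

Take the reference level at the top of the uncompressed spring. At max compression the bobsled has fallen H + x and is momentarily at rest:
mg(H + x) = ½kx²
½(2860)x² − (184)(9.8)x − (184)(9.8)(2.16) = 0
1430x² − 1803x − 3895 = 0
x = [1803 + √(3.252e+06 + 2.2279e+07)]/(2 × 1430) = 2.397 m

x = 2.40 m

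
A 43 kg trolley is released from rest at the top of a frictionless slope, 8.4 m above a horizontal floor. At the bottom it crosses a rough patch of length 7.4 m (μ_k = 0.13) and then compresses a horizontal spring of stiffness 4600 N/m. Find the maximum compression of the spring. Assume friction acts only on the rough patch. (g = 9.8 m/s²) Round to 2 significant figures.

x = 1.2 m

Initial energy: E₁ = mgh = (43)(9.8)(8.4) = 3539.8 J
Friction removes W_f = μ_k mg d = (0.13)(43)(9.8)(7.4) = 405.4 J
Energy reaching the spring: E = 3539.8 − 405.4 = 3134.4 J
At max compression ½kx² = E ⇒ x = √(2E/k) = √(2 × 3134.4/4600) = 1.167 m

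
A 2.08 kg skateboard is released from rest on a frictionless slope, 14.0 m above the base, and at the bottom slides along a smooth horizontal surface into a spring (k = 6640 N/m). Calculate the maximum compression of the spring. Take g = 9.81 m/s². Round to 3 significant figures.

x = 0.293 m

Energy conservation (no friction) from release to max compression: mgh = ½kx²
x = √(2mgh/k) = √(2 × 2.08 × 9.81 × 14.0 / 6640) = 0.2933 m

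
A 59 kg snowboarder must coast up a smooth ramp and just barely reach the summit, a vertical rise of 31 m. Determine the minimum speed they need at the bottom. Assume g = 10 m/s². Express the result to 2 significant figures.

v = 25 m/s

At the top they are momentarily at rest, so all KE converts to PE: ½mv² = mgh
v = √(2gh) = √(2 × 10 × 31) = 24.90 m/s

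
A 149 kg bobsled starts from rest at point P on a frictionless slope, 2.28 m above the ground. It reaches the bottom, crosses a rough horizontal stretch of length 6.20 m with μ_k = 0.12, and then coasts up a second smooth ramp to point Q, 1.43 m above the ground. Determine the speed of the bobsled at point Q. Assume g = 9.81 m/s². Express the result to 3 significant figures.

v = 1.44 m/s

Energy at P: mgh₁ = (149)(9.81)(2.28) = 3332.7 J
Friction loss: W_f = μ_k mg d = 1087 J
At Q: ½mv² + mgh₂ = mgh₁ − W_f
½mv² = 3332.7 − 1087 − 2090.2 = 154.94 J
v = √(2 × 154.94/149) = 1.442 m/s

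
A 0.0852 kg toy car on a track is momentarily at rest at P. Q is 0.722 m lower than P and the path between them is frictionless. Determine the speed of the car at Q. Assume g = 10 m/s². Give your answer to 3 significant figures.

Equating total energy at the two states: mgh = ½mv²
v = √(2gh) = √(2 × 10 × 0.722) = √14.440 = 3.800 m/s

v = 3.80 m/s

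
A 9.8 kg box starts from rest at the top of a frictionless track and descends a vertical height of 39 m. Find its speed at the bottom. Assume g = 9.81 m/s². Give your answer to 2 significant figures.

By conservation of mechanical energy, mgh = ½mv²
The mass cancels from both sides.
v = √(2gh) = √(2 × 9.81 × 39) = √765.18 = 27.66 m/s

v = 28 m/s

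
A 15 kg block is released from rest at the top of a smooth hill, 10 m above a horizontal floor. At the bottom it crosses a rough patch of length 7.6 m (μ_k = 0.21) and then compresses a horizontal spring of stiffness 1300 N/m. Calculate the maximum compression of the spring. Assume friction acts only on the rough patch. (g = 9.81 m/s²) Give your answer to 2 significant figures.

Initial energy: E₁ = mgh = (15)(9.81)(10) = 1471.5 J
Friction removes W_f = μ_k mg d = (0.21)(15)(9.81)(7.6) = 234.9 J
Energy reaching the spring: E = 1471.5 − 234.9 = 1236.6 J
At max compression ½kx² = E ⇒ x = √(2E/k) = √(2 × 1236.6/1300) = 1.379 m

x = 1.4 m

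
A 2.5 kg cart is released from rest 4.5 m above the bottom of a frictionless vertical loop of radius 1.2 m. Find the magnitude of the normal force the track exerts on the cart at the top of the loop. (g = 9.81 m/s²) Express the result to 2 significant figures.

Energy from release to top (height 2r): mgh = ½mv_top² + mg(2r)
v_top² = 2g(h − 2r) = 2(9.81)(4.5 − 2.400) = 41.202 m²/s²
At the top, both N and weight point toward the centre: N + mg = mv_top²/r
N = m(v_top²/r − g) = 2.5(41.202/1.2 − 9.81) = 61.31 N

N = 61 N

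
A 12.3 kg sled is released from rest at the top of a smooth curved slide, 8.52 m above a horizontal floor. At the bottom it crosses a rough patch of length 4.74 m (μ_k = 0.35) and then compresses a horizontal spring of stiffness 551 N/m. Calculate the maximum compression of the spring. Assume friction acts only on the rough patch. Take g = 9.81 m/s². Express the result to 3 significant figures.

Initial energy: E₁ = mgh = (12.3)(9.81)(8.52) = 1028.0 J
Friction removes W_f = μ_k mg d = (0.35)(12.3)(9.81)(4.74) = 200.2 J
Energy reaching the spring: E = 1028.0 − 200.2 = 827.87 J
At max compression ½kx² = E ⇒ x = √(2E/k) = √(2 × 827.87/551) = 1.733 m

x = 1.73 m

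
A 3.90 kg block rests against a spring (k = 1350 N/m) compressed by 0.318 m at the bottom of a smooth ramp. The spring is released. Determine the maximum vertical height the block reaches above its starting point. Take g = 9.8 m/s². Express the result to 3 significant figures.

h = 1.79 m

All spring PE becomes gravitational PE at the highest point: ½kx² = mgh
h = kx²/(2mg) = (1350)(0.318)²/(2 × 3.90 × 9.8) = 1.786 m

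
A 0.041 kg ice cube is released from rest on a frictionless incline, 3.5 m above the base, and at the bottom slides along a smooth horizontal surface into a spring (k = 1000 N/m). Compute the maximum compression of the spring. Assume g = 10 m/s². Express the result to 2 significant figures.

x = 0.054 m

Energy conservation (no friction) from release to max compression: mgh = ½kx²
x = √(2mgh/k) = √(2 × 0.041 × 10 × 3.5 / 1000) = 0.05357 m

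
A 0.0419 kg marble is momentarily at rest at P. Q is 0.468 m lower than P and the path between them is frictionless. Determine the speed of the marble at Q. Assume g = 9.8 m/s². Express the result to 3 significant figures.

v = 3.03 m/s

Equating total energy at the two states: mgh = ½mv²
The mass cancels from both sides.
v = √(2gh) = √(2 × 9.8 × 0.468) = √9.1728 = 3.029 m/s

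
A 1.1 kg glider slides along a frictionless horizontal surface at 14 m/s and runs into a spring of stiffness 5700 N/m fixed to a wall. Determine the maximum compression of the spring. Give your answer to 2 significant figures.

Conservation of energy between contact and max compression: ½mv² = ½kx²
x = v√(m/k) = 14 × √(1.1/5700) = 0.1945 m

x = 0.19 m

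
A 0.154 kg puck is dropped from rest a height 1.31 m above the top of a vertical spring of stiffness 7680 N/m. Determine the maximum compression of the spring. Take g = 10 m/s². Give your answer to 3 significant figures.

Take the reference level at the top of the uncompressed spring. At max compression the puck has fallen H + x and is momentarily at rest:
mg(H + x) = ½kx²
½(7680)x² − (0.154)(10)x − (0.154)(10)(1.31) = 0
3840x² − 1.540x − 2.017 = 0
x = [1.540 + √(2.372 + 30987)]/(2 × 3840) = 0.02312 m

x = 0.0231 m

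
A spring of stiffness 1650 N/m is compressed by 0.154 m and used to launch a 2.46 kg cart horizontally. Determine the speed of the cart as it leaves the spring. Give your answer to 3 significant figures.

Spring PE converts entirely to kinetic energy: ½kx² = ½mv²
v = x√(k/m) = 0.154 × √(1650/2.46) = 3.988 m/s

v = 3.99 m/s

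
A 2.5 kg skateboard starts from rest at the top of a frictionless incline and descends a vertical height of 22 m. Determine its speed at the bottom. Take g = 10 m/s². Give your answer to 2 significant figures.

Mechanical energy is conserved (no friction): mgh = ½mv²
v = √(2gh) = √(2 × 10 × 22) = √440.00 = 20.98 m/s

v = 21 m/s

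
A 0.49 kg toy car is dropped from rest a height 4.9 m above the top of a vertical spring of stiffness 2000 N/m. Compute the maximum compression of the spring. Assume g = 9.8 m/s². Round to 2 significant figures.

Let x be the compression. The total drop is H + x, and the car is instantaneously at rest at max compression, so energy conservation gives:
mg(H + x) = ½kx²
½(2000)x² − (0.49)(9.8)x − (0.49)(9.8)(4.9) = 0
1000x² − 4.802x − 23.53 = 0
x = [4.802 + √(23.06 + 94119)]/(2 × 1000) = 0.1558 m

x = 0.16 m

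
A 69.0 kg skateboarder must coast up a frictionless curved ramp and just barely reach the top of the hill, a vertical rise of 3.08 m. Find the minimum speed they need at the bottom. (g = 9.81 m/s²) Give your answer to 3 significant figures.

At the top they are momentarily at rest, so all KE converts to PE: ½mv² = mgh
v = √(2gh) = √(2 × 9.81 × 3.08) = 7.774 m/s

v = 7.77 m/s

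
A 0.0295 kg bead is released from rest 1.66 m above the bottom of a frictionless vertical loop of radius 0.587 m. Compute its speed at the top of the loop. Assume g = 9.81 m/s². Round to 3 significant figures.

v = 3.09 m/s

Energy conservation: mgh = ½mv_top² + mg(2r)
v_top² = 2g(h − 2r) = 2(9.81)(1.66 − 1.174) = 9.535
v_top = 3.088 m/s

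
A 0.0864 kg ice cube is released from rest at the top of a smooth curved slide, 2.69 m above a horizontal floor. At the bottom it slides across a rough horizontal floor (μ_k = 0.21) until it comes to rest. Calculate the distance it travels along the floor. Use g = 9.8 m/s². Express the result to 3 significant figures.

Energy bookkeeping (friction removes W_f = μ_k N d):
At rest all PE has been dissipated by friction: mgh = μ_k m g d
d = h/μ_k = 2.69/0.21 = 12.81 m

d = 12.8 m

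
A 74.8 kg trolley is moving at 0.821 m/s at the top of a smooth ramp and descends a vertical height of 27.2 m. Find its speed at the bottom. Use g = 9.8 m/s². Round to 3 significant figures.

Equating total energy at the two states: ½mv₀² + mgh = ½mv²
v² = v₀² + 2gh = (0.821)² + 2(9.8)(27.2) = 533.79
v = √533.79 = 23.10 m/s

v = 23.1 m/s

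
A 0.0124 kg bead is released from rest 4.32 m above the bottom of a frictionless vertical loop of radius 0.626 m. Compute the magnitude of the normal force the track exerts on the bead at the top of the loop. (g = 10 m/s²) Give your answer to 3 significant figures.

Energy from release to top (height 2r): mgh = ½mv_top² + mg(2r)
v_top² = 2g(h − 2r) = 2(10)(4.32 − 1.252) = 61.360 m²/s²
At the top, both N and weight point toward the centre: N + mg = mv_top²/r
N = m(v_top²/r − g) = 0.0124(61.360/0.626 − 10) = 1.091 N

N = 1.09 N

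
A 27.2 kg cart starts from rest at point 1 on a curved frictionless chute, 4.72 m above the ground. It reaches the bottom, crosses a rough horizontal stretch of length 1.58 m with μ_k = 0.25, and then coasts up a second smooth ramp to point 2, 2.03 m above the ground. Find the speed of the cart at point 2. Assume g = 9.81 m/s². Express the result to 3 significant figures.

Energy at 1: mgh₁ = (27.2)(9.81)(4.72) = 1259.4 J
Friction loss: W_f = μ_k mg d = 105.4 J
At 2: ½mv² + mgh₂ = mgh₁ − W_f
½mv² = 1259.4 − 105.4 − 541.67 = 612.38 J
v = √(2 × 612.38/27.2) = 6.710 m/s

v = 6.71 m/s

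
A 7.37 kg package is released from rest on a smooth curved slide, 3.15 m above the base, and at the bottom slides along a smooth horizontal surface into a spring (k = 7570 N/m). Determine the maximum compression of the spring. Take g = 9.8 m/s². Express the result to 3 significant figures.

x = 0.245 m

Energy conservation (no friction) from release to max compression: mgh = ½kx²
x = √(2mgh/k) = √(2 × 7.37 × 9.8 × 3.15 / 7570) = 0.2452 m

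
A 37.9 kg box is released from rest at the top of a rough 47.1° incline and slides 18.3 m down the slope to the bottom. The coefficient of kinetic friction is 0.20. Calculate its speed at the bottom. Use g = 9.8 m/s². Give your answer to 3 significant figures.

Taking the bottom as reference, mgh = ½mv² + μ_k N L with h = L sinθ, N = mg cosθ:
mgh = mgL sinθ = (37.9)(9.8)(18.3)sin47.1° = 4979.1 J
W_f = μ_k mg cosθ · L = (0.20)(37.9)(9.8)cos47.1°·18.3 = 925.4 J
½mv² = 4979.1 − 925.4 = 4053.7 J
v = √(2 × 4053.7/37.9) = 14.63 m/s

v = 14.6 m/s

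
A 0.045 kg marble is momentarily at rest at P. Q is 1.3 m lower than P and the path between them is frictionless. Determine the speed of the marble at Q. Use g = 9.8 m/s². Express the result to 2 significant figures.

v = 5.0 m/s

Equating total energy at the two states: mgh = ½mv²
v = √(2gh) = √(2 × 9.8 × 1.3) = √25.480 = 5.048 m/s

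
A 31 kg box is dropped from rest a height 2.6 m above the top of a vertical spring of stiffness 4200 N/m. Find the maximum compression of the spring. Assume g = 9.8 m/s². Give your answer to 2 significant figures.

x = 0.69 m

Let x be the compression. The total drop is H + x, and the box is instantaneously at rest at max compression, so energy conservation gives:
mg(H + x) = ½kx²
½(4200)x² − (31)(9.8)x − (31)(9.8)(2.6) = 0
2100x² − 303.8x − 789.9 = 0
x = [303.8 + √(92294 + 6.6350e+06)]/(2 × 2100) = 0.6899 m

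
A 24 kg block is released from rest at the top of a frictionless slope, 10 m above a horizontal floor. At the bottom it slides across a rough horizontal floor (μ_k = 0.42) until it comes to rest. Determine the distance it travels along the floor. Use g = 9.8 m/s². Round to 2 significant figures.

d = 24 m

Energy bookkeeping (friction removes W_f = μ_k N d):
At rest all PE has been dissipated by friction: mgh = μ_k m g d
d = h/μ_k = 10/0.42 = 23.81 m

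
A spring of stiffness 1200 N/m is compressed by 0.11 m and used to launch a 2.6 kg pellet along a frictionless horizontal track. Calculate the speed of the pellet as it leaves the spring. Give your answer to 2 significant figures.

Conservation of energy: ½kx² = ½mv²
v = x√(k/m) = 0.11 × √(1200/2.6) = 2.363 m/s

v = 2.4 m/s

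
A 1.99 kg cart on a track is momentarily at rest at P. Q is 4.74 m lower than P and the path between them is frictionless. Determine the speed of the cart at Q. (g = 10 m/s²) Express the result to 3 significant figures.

Mechanical energy is conserved (no friction): mgh = ½mv²
The mass cancels from both sides.
v = √(2gh) = √(2 × 10 × 4.74) = √94.800 = 9.737 m/s

v = 9.74 m/s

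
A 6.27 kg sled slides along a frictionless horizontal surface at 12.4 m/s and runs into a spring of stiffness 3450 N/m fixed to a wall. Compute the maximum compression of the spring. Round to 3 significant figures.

At max compression the sled is momentarily at rest: ½mv² = ½kx²
x = v√(m/k) = 12.4 × √(6.27/3450) = 0.5286 m

x = 0.529 m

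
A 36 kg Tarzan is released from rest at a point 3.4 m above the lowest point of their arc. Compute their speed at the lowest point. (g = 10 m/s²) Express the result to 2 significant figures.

v = 8.2 m/s

Equating total energy at the two states: mgh = ½mv²
v = √(2gh) = √(2 × 10 × 3.4) = √68.000 = 8.246 m/s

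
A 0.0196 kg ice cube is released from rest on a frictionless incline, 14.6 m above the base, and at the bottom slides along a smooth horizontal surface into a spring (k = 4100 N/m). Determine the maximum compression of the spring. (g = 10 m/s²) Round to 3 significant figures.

x = 0.0374 m

At max compression the cube is momentarily at rest: mgh = ½kx²
x = √(2mgh/k) = √(2 × 0.0196 × 10 × 14.6 / 4100) = 0.03736 m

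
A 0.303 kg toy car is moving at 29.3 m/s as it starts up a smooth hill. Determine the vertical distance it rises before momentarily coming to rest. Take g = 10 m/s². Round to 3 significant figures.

Setting KE at the bottom equal to PE gained: ½mv² = mgh
h = v²/(2g) = 29.3²/(2 × 10) = 42.92 m

h = 42.9 m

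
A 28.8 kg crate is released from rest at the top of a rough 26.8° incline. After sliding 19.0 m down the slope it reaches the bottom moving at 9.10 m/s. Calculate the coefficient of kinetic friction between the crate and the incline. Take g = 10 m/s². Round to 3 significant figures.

The energy dissipated by friction is the PE lost minus the KE gained:
mgL sinθ = 2467.2 J; ½mv² = 1192.5 J
W_f = 2467.2 − 1192.5 = 1275 J
μ_k = W_f/(mg cosθ · L) = 1275/(257.1 × 19.0) = 0.2610

μ_k = 0.261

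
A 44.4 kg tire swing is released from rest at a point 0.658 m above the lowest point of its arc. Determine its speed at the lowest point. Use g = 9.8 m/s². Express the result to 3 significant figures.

Mechanical energy is conserved (no friction): mgh = ½mv²
v = √(2gh) = √(2 × 9.8 × 0.658) = √12.897 = 3.591 m/s

v = 3.59 m/s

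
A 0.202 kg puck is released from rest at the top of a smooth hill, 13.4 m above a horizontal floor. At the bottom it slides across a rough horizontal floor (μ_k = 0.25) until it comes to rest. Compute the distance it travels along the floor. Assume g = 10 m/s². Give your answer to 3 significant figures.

Energy bookkeeping (friction removes W_f = μ_k N d):
At rest all PE has been dissipated by friction: mgh = μ_k m g d
d = h/μ_k = 13.4/0.25 = 53.60 m

d = 53.6 m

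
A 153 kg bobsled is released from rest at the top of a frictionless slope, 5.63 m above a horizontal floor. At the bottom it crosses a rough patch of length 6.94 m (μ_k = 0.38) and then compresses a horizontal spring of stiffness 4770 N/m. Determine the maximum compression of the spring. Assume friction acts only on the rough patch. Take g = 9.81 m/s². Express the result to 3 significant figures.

Initial energy: E₁ = mgh = (153)(9.81)(5.63) = 8450.2 J
Friction removes W_f = μ_k mg d = (0.38)(153)(9.81)(6.94) = 3958 J
Energy reaching the spring: E = 8450.2 − 3958 = 4492.0 J
At max compression ½kx² = E ⇒ x = √(2E/k) = √(2 × 4492.0/4770) = 1.372 m

x = 1.37 m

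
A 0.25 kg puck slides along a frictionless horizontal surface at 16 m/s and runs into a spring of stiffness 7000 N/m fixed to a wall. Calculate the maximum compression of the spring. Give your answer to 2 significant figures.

x = 0.096 m

All KE is stored as spring PE at maximum compression: ½mv² = ½kx²
x = v√(m/k) = 16 × √(0.25/7000) = 0.09562 m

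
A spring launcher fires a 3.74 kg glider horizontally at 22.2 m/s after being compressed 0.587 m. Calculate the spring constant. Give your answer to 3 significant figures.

½kx² = ½mv²
k = mv²/x² = (3.74)(22.2)²/(0.587)² = 5349 N/m

k = 5350 N/m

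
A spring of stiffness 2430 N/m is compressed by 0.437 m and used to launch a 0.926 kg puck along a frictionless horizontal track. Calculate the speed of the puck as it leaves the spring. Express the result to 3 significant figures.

Conservation of energy: ½kx² = ½mv²
v = x√(k/m) = 0.437 × √(2430/0.926) = 22.39 m/s

v = 22.4 m/s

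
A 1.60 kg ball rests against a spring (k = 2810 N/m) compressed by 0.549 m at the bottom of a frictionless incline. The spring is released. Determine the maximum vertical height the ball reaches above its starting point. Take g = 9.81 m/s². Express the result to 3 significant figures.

h = 27.0 m

Energy conservation from release to the highest point: ½kx² = mgh
h = kx²/(2mg) = (2810)(0.549)²/(2 × 1.60 × 9.81) = 26.98 m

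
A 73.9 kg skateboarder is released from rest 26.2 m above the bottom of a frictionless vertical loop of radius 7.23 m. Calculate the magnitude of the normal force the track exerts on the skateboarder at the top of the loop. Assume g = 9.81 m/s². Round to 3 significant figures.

Energy from release to top (height 2r): mgh = ½mv_top² + mg(2r)
v_top² = 2g(h − 2r) = 2(9.81)(26.2 − 14.46) = 230.34 m²/s²
At the top, both N and weight point toward the centre: N + mg = mv_top²/r
N = m(v_top²/r − g) = 73.9(230.34/7.23 − 9.81) = 1629 N

N = 1630 N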